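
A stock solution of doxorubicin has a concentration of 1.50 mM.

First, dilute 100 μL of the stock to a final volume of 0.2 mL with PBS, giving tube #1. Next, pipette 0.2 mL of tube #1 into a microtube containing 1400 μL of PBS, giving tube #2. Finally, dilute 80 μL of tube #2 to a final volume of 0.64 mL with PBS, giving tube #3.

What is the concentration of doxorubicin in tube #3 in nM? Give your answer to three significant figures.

Step 1: 100 μL brought to 0.2 mL → factor 200/100 = 2
Step 2: 0.2 mL + 1400 μL = 1.6 mL total → factor 1.6/0.2 = 8
Step 3: 80 μL brought to 0.64 mL → factor 640/80 = 8
Overall dilution factor = 2 × 8 × 8 = 128
Final = 1.50 mM / 128 = 0.01172 mM = 1.17 × 10^4 nM

1.17 × 10^4 nM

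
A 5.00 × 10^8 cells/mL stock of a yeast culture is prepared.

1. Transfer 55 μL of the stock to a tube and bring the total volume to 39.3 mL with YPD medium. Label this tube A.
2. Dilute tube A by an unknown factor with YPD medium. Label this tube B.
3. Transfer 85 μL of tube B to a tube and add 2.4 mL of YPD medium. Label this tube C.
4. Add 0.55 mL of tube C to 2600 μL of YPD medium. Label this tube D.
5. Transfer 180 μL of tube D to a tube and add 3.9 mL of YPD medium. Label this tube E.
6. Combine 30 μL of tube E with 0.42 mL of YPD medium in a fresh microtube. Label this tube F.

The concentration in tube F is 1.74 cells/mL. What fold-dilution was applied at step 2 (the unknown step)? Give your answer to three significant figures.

7.06-fold

Step 1: 55 μL brought to 39.3 mL → factor 39300/55 = 714.55
Step 2: unknown factor x
Step 3: 85 μL + 2.4 mL = 2485 μL total → factor 2485/85 = 29.235
Step 4: 0.55 mL + 2600 μL = 3.15 mL total → factor 3.15/0.55 = 5.7273
Step 5: 180 μL + 3.9 mL = 4080 μL total → factor 4080/180 = 22.667
Step 6: 30 μL + 0.42 mL = 450 μL total → factor 450/30 = 15
Product of known-step factors = 4.0678 × 10^7
Overall factor = 5.00 × 10^8 cells/mL / (1.74 cells/mL) = 2.8736 × 10^8
x = 2.8736 × 10^8 / 4.0678 × 10^7 = 7.06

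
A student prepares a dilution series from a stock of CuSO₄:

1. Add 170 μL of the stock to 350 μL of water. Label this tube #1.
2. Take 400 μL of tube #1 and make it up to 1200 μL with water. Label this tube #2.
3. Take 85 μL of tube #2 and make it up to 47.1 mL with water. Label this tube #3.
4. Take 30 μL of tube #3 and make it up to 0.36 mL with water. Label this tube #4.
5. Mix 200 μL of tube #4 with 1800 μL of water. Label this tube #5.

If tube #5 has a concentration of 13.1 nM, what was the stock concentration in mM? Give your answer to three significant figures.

7.99 mM

Step 1: 170 μL + 350 μL = 520 μL total → factor 520/170 = 3.0588
Step 2: 400 μL brought to 1200 μL → factor 1200/400 = 3
Step 3: 85 μL brought to 47.1 mL → factor 47100/85 = 554.12
Step 4: 30 μL brought to 0.36 mL → factor 360/30 = 12
Step 5: 200 μL + 1800 μL = 2000 μL total → factor 2000/200 = 10
Overall dilution factor = 3.0588 × 3 × 554.12 × 12 × 10 = 6.1018 × 10^5
Stock = 13.1 nM × 6.1018 × 10^5 = 7.993 × 10^6 nM = 7.99 mM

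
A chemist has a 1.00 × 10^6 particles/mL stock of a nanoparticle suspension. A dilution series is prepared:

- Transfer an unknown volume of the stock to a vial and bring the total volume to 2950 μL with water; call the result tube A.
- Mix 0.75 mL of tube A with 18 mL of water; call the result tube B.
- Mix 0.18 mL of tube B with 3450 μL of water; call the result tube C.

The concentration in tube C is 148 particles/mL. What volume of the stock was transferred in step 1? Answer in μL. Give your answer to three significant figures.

220 μL

Step 1: v brought to 2950 μL → factor = 2950 μL/v
Step 2: 0.75 mL + 18 mL = 18.75 mL total → factor 18.75/0.75 = 25
Step 3: 0.18 mL + 3450 μL = 3.63 mL total → factor 3.63/0.18 = 20.167
Product of known-step factors = 504.17
Overall factor = 1.00 × 10^6 particles/mL / (148 particles/mL) = 6756.8
Step-1 factor = 6756.8 / 504.17 = 13.402
v = 2950 μL / 13.402 = 220 μL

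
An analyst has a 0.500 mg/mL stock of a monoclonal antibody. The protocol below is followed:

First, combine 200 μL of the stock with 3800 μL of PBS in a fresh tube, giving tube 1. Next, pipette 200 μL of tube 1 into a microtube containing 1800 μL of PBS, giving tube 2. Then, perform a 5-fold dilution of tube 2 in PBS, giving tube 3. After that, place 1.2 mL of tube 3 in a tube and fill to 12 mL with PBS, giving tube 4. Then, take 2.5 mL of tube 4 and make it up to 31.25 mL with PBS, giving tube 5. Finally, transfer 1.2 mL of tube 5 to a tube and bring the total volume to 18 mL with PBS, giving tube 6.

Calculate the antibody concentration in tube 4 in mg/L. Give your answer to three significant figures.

Step 1: 200 μL + 3800 μL = 4000 μL total → factor 4000/200 = 20
Step 2: 200 μL + 1800 μL = 2000 μL total → factor 2000/200 = 10
Step 3: 5-fold → factor 5
Step 4: 1.2 mL brought to 12 mL → factor 12/1.2 = 10
Dilution factor through tube 4 = 20 × 10 × 5 × 10 = 10000
[tube 4] = 0.500 mg/mL / 10000 = 5.000 × 10^-5 mg/mL = 0.0500 mg/L

0.0500 mg/L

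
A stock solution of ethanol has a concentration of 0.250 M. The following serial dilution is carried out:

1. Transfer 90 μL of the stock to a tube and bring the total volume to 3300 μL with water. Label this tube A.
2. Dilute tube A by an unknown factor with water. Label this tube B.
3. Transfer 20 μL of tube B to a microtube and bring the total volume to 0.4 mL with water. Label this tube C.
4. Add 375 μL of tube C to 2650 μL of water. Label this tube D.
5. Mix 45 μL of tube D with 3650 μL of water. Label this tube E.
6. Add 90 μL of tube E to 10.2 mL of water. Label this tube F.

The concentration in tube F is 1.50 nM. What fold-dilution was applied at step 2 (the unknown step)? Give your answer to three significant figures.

Step 1: 90 μL brought to 3300 μL → factor 3300/90 = 36.667
Step 2: unknown factor x
Step 3: 20 μL brought to 0.4 mL → factor 400/20 = 20
Step 4: 375 μL + 2650 μL = 3025 μL total → factor 3025/375 = 8.0667
Step 5: 45 μL + 3650 μL = 3695 μL total → factor 3695/45 = 82.111
Step 6: 90 μL + 10.2 mL = 10290 μL total → factor 10290/90 = 114.33
Product of known-step factors = 5.5535 × 10^7
Overall factor = 0.250 M / (1.50 nM) = 1.6667 × 10^8
x = 1.6667 × 10^8 / 5.5535 × 10^7 = 3.00

3.00-fold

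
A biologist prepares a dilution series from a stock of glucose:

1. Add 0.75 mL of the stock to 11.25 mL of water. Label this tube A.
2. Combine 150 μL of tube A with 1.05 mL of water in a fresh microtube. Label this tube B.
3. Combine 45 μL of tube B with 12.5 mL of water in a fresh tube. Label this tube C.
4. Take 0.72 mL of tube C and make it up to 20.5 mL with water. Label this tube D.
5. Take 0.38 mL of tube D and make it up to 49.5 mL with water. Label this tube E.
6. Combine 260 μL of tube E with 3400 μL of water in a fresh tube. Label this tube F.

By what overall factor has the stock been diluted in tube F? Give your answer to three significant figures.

Step 1: 0.75 mL + 11.25 mL = 12 mL total → factor 12/0.75 = 16
Step 2: 150 μL + 1.05 mL = 1200 μL total → factor 1200/150 = 8
Step 3: 45 μL + 12.5 mL = 12545 μL total → factor 12545/45 = 278.78
Step 4: 0.72 mL brought to 20.5 mL → factor 20.5/0.72 = 28.472
Step 5: 0.38 mL brought to 49.5 mL → factor 49.5/0.38 = 130.26
Step 6: 260 μL + 3400 μL = 3660 μL total → factor 3660/260 = 14.077
Overall dilution factor = 16 × 8 × 278.78 × 28.472 × 130.26 × 14.077 = 1.863 × 10^9

1.86 × 10^9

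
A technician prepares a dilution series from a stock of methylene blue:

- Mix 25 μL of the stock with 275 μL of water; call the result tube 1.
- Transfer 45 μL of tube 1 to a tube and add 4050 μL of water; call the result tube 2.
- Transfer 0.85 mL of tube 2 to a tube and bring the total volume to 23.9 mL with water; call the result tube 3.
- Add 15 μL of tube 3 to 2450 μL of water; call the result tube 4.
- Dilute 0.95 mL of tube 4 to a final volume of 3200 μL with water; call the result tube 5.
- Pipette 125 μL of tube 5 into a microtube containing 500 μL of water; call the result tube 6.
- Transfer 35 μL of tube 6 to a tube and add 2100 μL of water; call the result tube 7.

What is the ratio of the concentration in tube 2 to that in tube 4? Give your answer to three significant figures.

4.62 × 10^3

Step 1: 25 μL + 275 μL = 300 μL total → factor 300/25 = 12
Step 2: 45 μL + 4050 μL = 4095 μL total → factor 4095/45 = 91
Step 3: 0.85 mL brought to 23.9 mL → factor 23.9/0.85 = 28.118
Step 4: 15 μL + 2450 μL = 2465 μL total → factor 2465/15 = 164.33
Dilution factor to tube 2 = 1092; to tube 4 = 5.0458 × 10^6
[tube 2]/[tube 4] = (factor to tube 4)/(factor to tube 2) = 5.0458 × 10^6/1092 = 4.62 × 10^3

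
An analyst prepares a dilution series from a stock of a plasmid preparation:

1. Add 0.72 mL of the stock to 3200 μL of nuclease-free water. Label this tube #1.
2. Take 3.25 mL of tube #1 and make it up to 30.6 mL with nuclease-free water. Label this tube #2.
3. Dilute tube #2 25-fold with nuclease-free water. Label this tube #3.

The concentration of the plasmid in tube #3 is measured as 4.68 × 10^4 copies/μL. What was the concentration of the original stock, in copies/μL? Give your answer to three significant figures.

Step 1: 0.72 mL + 3200 μL = 3.92 mL total → factor 3.92/0.72 = 5.4444
Step 2: 3.25 mL brought to 30.6 mL → factor 30.6/3.25 = 9.4154
Step 3: 25-fold → factor 25
Overall dilution factor = 5.4444 × 9.4154 × 25 = 1281.5
Stock = 4.68 × 10^4 copies/μL × 1281.5 = 6.00 × 10^7 copies/μL

6.00 × 10^7 copies/μL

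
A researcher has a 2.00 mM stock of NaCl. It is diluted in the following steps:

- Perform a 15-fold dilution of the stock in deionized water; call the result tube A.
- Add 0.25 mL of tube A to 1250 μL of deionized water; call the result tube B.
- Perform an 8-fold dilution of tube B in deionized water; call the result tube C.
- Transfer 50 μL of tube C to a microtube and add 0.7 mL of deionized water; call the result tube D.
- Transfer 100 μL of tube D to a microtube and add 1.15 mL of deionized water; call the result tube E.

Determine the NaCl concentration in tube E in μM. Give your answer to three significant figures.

0.0148 μM

Step 1: 15-fold → factor 15
Step 2: 0.25 mL + 1250 μL = 1.5 mL total → factor 1.5/0.25 = 6
Step 3: 8-fold → factor 8
Step 4: 50 μL + 0.7 mL = 750 μL total → factor 750/50 = 15
Step 5: 100 μL + 1.15 mL = 1250 μL total → factor 1250/100 = 12.5
Overall dilution factor = 15 × 6 × 8 × 15 × 12.5 = 1.35 × 10^5
Final = 2.00 mM / 1.35 × 10^5 = 1.481 × 10^-5 mM = 0.0148 μM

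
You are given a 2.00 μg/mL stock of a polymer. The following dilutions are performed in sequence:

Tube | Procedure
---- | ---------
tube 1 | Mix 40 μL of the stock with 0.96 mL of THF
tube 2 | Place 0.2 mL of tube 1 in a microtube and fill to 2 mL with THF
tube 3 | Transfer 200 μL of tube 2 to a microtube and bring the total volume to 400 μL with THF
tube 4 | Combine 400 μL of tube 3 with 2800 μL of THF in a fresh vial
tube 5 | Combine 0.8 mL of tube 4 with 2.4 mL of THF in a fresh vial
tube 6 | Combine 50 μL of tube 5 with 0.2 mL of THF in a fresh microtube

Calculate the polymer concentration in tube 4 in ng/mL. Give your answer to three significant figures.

Step 1: 40 μL + 0.96 mL = 1000 μL total → factor 1000/40 = 25
Step 2: 0.2 mL brought to 2 mL → factor 2/0.2 = 10
Step 3: 200 μL brought to 400 μL → factor 400/200 = 2
Step 4: 400 μL + 2800 μL = 3200 μL total → factor 3200/400 = 8
Dilution factor through tube 4 = 25 × 10 × 2 × 8 = 4000
[tube 4] = 2.00 μg/mL / 4000 = 0.0005000 μg/mL = 0.500 ng/mL

0.500 ng/mL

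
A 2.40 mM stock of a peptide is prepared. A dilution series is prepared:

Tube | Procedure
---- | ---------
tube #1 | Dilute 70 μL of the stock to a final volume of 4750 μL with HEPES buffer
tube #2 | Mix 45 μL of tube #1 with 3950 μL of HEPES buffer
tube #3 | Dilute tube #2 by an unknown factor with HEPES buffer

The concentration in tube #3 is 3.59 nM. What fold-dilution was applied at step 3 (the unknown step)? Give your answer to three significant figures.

Step 1: 70 μL brought to 4750 μL → factor 4750/70 = 67.857
Step 2: 45 μL + 3950 μL = 3995 μL total → factor 3995/45 = 88.778
Step 3: unknown factor x
Product of known-step factors = 6024.2
Overall factor = 2.40 mM / (3.59 nM) = 6.6852 × 10^5
x = 6.6852 × 10^5 / 6024.2 = 111

111-fold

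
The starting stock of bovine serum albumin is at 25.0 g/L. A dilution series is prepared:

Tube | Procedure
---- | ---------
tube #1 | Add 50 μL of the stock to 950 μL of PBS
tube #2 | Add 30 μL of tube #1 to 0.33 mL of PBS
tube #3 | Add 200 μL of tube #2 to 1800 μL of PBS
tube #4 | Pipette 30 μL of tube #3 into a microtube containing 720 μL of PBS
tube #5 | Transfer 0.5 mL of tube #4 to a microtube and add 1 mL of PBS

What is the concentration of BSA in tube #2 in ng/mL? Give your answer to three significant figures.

Step 1: 50 μL + 950 μL = 1000 μL total → factor 1000/50 = 20
Step 2: 30 μL + 0.33 mL = 360 μL total → factor 360/30 = 12
Dilution factor through tube #2 = 20 × 12 = 240
[tube #2] = 25.0 g/L / 240 = 0.1042 g/L = 1.04 × 10^5 ng/mL

1.04 × 10^5 ng/mL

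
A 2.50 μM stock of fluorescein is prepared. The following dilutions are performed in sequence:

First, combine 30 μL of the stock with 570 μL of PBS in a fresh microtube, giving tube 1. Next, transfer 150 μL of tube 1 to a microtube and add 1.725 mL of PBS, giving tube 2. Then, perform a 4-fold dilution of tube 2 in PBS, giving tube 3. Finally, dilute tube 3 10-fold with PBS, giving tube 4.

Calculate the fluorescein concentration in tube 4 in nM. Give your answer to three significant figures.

Step 1: 30 μL + 570 μL = 600 μL total → factor 600/30 = 20
Step 2: 150 μL + 1.725 mL = 1875 μL total → factor 1875/150 = 12.5
Step 3: 4-fold → factor 4
Step 4: 10-fold → factor 10
Dilution factor through tube 4 = 20 × 12.5 × 4 × 10 = 10000
[tube 4] = 2.50 μM / 10000 = 0.0002500 μM = 0.250 nM

0.250 nM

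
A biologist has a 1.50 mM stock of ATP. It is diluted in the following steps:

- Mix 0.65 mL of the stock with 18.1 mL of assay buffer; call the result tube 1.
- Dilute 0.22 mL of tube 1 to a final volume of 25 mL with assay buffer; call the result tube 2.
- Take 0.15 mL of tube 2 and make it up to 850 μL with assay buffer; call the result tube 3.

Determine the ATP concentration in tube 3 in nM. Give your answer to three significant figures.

80.8 nM

Step 1: 0.65 mL + 18.1 mL = 18.75 mL total → factor 18.75/0.65 = 28.846
Step 2: 0.22 mL brought to 25 mL → factor 25/0.22 = 113.64
Step 3: 0.15 mL brought to 850 μL → factor 0.85/0.15 = 5.6667
Overall dilution factor = 28.846 × 113.64 × 5.6667 = 18575
Final = 1.50 mM / 18575 = 8.075 × 10^-5 mM = 80.8 nM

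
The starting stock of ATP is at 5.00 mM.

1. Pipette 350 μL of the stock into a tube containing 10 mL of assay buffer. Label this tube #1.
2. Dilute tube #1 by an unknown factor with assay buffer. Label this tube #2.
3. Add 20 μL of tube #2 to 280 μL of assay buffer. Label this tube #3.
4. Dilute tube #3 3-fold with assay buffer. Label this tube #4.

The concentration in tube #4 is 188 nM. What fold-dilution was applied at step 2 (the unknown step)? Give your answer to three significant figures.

Step 1: 350 μL + 10 mL = 10350 μL total → factor 10350/350 = 29.571
Step 2: unknown factor x
Step 3: 20 μL + 280 μL = 300 μL total → factor 300/20 = 15
Step 4: 3-fold → factor 3
Product of known-step factors = 1330.7
Overall factor = 5.00 mM / (188 nM) = 26596
x = 26596 / 1330.7 = 20.0

20.0-fold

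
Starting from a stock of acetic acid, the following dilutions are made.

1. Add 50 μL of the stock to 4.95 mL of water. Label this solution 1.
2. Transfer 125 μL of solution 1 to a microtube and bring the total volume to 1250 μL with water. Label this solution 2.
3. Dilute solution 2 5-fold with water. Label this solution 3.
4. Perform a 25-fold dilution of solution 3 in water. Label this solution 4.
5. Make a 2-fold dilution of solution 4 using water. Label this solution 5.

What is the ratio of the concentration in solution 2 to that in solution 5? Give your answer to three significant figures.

Step 1: 50 μL + 4.95 mL = 5000 μL total → factor 5000/50 = 100
Step 2: 125 μL brought to 1250 μL → factor 1250/125 = 10
Step 3: 5-fold → factor 5
Step 4: 25-fold → factor 25
Step 5: 2-fold → factor 2
Dilution factor to solution 2 = 1000; to solution 5 = 2.5 × 10^5
[solution 2]/[solution 5] = (factor to solution 5)/(factor to solution 2) = 2.5 × 10^5/1000 = 250

250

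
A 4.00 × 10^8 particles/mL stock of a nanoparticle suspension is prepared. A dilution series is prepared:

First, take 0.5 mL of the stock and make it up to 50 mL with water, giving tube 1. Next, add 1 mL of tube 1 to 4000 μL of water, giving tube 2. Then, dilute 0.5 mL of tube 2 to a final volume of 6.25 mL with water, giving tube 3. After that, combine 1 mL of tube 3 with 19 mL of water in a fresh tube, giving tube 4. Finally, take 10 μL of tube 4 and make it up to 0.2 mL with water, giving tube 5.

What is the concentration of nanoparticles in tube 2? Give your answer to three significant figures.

Step 1: 0.5 mL brought to 50 mL → factor 50/0.5 = 100
Step 2: 1 mL + 4000 μL = 5 mL total → factor 5/1 = 5
Dilution factor through tube 2 = 100 × 5 = 500
[tube 2] = 4.00 × 10^8 particles/mL / 500 = 8.00 × 10^5 particles/mL

8.00 × 10^5 particles/mL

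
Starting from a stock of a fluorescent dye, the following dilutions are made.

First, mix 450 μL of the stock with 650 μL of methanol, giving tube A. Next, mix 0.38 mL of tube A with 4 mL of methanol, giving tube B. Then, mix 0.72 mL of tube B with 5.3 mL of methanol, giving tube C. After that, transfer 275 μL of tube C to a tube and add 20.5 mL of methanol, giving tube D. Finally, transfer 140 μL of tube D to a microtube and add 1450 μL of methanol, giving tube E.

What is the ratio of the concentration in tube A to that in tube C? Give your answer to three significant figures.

Step 1: 450 μL + 650 μL = 1100 μL total → factor 1100/450 = 2.4444
Step 2: 0.38 mL + 4 mL = 4.38 mL total → factor 4.38/0.38 = 11.526
Step 3: 0.72 mL + 5.3 mL = 6.02 mL total → factor 6.02/0.72 = 8.3611
Dilution factor to tube A = 2.4444; to tube C = 235.58
[tube A]/[tube C] = (factor to tube C)/(factor to tube A) = 235.58/2.4444 = 96.4

96.4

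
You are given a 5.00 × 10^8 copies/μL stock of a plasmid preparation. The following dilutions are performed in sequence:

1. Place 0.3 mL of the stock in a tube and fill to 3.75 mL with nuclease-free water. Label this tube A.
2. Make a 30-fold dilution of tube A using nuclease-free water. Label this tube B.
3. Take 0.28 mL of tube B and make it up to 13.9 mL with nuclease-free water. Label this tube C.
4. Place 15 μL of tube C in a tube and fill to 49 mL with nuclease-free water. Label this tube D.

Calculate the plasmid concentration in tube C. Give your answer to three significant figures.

2.69 × 10^4 copies/μL

Step 1: 0.3 mL brought to 3.75 mL → factor 3.75/0.3 = 12.5
Step 2: 30-fold → factor 30
Step 3: 0.28 mL brought to 13.9 mL → factor 13.9/0.28 = 49.643
Dilution factor through tube C = 12.5 × 30 × 49.643 = 18616
[tube C] = 5.00 × 10^8 copies/μL / 18616 = 2.69 × 10^4 copies/μL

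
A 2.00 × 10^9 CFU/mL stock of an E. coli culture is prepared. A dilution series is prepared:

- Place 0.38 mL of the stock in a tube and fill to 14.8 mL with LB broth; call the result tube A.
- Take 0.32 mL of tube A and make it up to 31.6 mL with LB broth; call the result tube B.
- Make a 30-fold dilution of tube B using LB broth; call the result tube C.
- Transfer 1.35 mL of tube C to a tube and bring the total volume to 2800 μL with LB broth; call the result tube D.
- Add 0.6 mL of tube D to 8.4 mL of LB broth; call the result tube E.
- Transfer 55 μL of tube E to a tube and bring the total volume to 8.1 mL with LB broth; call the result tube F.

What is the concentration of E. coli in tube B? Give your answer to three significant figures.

Step 1: 0.38 mL brought to 14.8 mL → factor 14.8/0.38 = 38.947
Step 2: 0.32 mL brought to 31.6 mL → factor 31.6/0.32 = 98.75
Dilution factor through tube B = 38.947 × 98.75 = 3846.1
[tube B] = 2.00 × 10^9 CFU/mL / 3846.1 = 5.20 × 10^5 CFU/mL

5.20 × 10^5 CFU/mL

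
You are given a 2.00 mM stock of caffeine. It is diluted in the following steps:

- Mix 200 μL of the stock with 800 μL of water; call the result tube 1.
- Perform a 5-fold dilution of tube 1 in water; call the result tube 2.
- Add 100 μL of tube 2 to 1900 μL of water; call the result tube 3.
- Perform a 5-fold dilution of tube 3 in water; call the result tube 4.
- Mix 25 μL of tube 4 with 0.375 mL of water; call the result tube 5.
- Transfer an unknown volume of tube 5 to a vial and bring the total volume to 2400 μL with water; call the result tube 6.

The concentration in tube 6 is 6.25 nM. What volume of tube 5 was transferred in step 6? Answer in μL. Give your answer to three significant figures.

300 μL

Step 1: 200 μL + 800 μL = 1000 μL total → factor 1000/200 = 5
Step 2: 5-fold → factor 5
Step 3: 100 μL + 1900 μL = 2000 μL total → factor 2000/100 = 20
Step 4: 5-fold → factor 5
Step 5: 25 μL + 0.375 mL = 400 μL total → factor 400/25 = 16
Step 6: v brought to 2400 μL → factor = 2400 μL/v
Product of known-step factors = 40000
Overall factor = 2.00 mM / (6.25 nM) = 3.2 × 10^5
Step-6 factor = 3.2 × 10^5 / 40000 = 8
v = 2400 μL / 8 = 300 μL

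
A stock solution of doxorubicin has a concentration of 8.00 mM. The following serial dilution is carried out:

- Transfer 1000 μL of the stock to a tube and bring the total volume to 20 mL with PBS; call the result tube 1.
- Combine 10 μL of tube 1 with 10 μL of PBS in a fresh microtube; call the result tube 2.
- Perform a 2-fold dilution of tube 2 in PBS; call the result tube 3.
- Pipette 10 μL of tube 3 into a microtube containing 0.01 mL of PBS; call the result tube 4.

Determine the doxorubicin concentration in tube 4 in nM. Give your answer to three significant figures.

5.00 × 10^4 nM

Step 1: 1000 μL brought to 20 mL → factor 20000/1000 = 20
Step 2: 10 μL + 10 μL = 20 μL total → factor 20/10 = 2
Step 3: 2-fold → factor 2
Step 4: 10 μL + 0.01 mL = 20 μL total → factor 20/10 = 2
Overall dilution factor = 20 × 2 × 2 × 2 = 160
Final = 8.00 mM / 160 = 0.05000 mM = 5.00 × 10^4 nM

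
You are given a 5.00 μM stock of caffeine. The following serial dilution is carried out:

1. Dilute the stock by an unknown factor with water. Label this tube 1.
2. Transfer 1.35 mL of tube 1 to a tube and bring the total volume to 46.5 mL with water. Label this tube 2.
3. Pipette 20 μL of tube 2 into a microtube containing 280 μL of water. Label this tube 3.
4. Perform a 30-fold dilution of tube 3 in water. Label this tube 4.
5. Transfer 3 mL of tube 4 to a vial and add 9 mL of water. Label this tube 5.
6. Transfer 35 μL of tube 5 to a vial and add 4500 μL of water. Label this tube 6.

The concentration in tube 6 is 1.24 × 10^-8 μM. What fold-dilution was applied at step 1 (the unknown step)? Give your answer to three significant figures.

50.2-fold

Step 1: unknown factor x
Step 2: 1.35 mL brought to 46.5 mL → factor 46.5/1.35 = 34.444
Step 3: 20 μL + 280 μL = 300 μL total → factor 300/20 = 15
Step 4: 30-fold → factor 30
Step 5: 3 mL + 9 mL = 12 mL total → factor 12/3 = 4
Step 6: 35 μL + 4500 μL = 4535 μL total → factor 4535/35 = 129.57
Product of known-step factors = 8.0334 × 10^6
Overall factor = 5.00 μM / (1.24 × 10^-8 μM) = 4.0323 × 10^8
x = 4.0323 × 10^8 / 8.0334 × 10^6 = 50.2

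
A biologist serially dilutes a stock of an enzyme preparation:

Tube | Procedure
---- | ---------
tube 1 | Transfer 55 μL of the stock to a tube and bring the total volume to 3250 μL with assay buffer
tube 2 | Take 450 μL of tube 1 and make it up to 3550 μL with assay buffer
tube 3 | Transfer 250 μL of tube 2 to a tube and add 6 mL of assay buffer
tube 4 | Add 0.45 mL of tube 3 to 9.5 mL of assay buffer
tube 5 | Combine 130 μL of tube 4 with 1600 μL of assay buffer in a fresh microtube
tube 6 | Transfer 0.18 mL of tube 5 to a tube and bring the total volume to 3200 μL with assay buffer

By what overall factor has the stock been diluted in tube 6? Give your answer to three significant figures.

6.10 × 10^7

Step 1: 55 μL brought to 3250 μL → factor 3250/55 = 59.091
Step 2: 450 μL brought to 3550 μL → factor 3550/450 = 7.8889
Step 3: 250 μL + 6 mL = 6250 μL total → factor 6250/250 = 25
Step 4: 0.45 mL + 9.5 mL = 9.95 mL total → factor 9.95/0.45 = 22.111
Step 5: 130 μL + 1600 μL = 1730 μL total → factor 1730/130 = 13.308
Step 6: 0.18 mL brought to 3200 μL → factor 3.2/0.18 = 17.778
Overall dilution factor = 59.091 × 7.8889 × 25 × 22.111 × 13.308 × 17.778 = 6.0963 × 10^7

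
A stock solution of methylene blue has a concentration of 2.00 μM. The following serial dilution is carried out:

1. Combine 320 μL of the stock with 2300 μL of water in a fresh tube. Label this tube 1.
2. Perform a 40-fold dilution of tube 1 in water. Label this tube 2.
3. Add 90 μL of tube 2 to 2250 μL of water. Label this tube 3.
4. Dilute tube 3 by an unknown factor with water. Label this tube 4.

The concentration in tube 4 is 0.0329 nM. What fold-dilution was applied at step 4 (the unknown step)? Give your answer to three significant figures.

7.14-fold

Step 1: 320 μL + 2300 μL = 2620 μL total → factor 2620/320 = 8.1875
Step 2: 40-fold → factor 40
Step 3: 90 μL + 2250 μL = 2340 μL total → factor 2340/90 = 26
Step 4: unknown factor x
Product of known-step factors = 8515
Overall factor = 2.00 μM / (0.0329 nM) = 60790
x = 60790 / 8515 = 7.14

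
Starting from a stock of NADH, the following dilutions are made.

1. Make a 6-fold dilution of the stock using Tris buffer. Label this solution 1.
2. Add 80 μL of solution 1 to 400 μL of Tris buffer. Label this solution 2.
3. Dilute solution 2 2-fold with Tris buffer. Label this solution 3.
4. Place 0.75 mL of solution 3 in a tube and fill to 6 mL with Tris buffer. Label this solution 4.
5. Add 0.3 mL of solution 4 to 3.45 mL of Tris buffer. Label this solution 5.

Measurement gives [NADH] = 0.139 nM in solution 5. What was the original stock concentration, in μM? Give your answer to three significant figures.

1.00 μM

Step 1: 6-fold → factor 6
Step 2: 80 μL + 400 μL = 480 μL total → factor 480/80 = 6
Step 3: 2-fold → factor 2
Step 4: 0.75 mL brought to 6 mL → factor 6/0.75 = 8
Step 5: 0.3 mL + 3.45 mL = 3.75 mL total → factor 3.75/0.3 = 12.5
Overall dilution factor = 6 × 6 × 2 × 8 × 12.5 = 7200
Stock = 0.139 nM × 7200 = 1001 nM = 1.00 μM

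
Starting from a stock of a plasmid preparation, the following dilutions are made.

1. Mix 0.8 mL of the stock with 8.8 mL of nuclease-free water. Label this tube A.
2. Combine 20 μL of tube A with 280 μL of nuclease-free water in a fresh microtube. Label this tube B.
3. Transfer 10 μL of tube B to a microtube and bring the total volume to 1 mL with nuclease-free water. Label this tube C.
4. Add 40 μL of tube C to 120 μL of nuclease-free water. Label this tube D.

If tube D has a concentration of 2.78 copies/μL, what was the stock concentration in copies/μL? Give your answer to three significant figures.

2.00 × 10^5 copies/μL

Step 1: 0.8 mL + 8.8 mL = 9.6 mL total → factor 9.6/0.8 = 12
Step 2: 20 μL + 280 μL = 300 μL total → factor 300/20 = 15
Step 3: 10 μL brought to 1 mL → factor 1000/10 = 100
Step 4: 40 μL + 120 μL = 160 μL total → factor 160/40 = 4
Overall dilution factor = 12 × 15 × 100 × 4 = 72000
Stock = 2.78 copies/μL × 72000 = 2.00 × 10^5 copies/μL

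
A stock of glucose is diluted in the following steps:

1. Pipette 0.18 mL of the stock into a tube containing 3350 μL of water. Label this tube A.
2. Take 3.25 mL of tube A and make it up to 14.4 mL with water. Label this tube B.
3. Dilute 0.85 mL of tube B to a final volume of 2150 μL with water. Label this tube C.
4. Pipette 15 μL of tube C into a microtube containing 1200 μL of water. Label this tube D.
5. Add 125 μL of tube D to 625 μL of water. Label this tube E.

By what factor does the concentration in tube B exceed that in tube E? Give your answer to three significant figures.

1.23 × 10^3

Step 1: 0.18 mL + 3350 μL = 3.53 mL total → factor 3.53/0.18 = 19.611
Step 2: 3.25 mL brought to 14.4 mL → factor 14.4/3.25 = 4.4308
Step 3: 0.85 mL brought to 2150 μL → factor 2.15/0.85 = 2.5294
Step 4: 15 μL + 1200 μL = 1215 μL total → factor 1215/15 = 81
Step 5: 125 μL + 625 μL = 750 μL total → factor 750/125 = 6
Dilution factor to tube B = 86.892; to tube E = 1.0682 × 10^5
[tube B]/[tube E] = (factor to tube E)/(factor to tube B) = 1.0682 × 10^5/86.892 = 1.23 × 10^3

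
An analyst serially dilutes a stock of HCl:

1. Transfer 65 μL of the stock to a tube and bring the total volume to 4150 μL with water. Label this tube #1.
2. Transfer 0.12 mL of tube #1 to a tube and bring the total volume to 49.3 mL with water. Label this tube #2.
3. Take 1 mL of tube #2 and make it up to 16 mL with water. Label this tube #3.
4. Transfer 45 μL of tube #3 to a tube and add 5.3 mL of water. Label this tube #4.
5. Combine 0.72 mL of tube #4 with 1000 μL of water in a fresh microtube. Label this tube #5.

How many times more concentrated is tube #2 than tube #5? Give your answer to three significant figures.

4.54 × 10^3

Step 1: 65 μL brought to 4150 μL → factor 4150/65 = 63.846
Step 2: 0.12 mL brought to 49.3 mL → factor 49.3/0.12 = 410.83
Step 3: 1 mL brought to 16 mL → factor 16/1 = 16
Step 4: 45 μL + 5.3 mL = 5345 μL total → factor 5345/45 = 118.78
Step 5: 0.72 mL + 1000 μL = 1.72 mL total → factor 1.72/0.72 = 2.3889
Dilution factor to tube #2 = 26230; to tube #5 = 1.1908 × 10^8
[tube #2]/[tube #5] = (factor to tube #5)/(factor to tube #2) = 1.1908 × 10^8/26230 = 4.54 × 10^3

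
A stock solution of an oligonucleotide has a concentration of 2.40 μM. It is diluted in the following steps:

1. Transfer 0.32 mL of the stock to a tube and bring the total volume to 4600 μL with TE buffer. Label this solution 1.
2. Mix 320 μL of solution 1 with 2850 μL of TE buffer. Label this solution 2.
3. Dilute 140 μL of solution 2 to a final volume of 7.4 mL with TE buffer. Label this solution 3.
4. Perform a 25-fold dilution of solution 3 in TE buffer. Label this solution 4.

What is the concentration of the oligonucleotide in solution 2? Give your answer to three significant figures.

0.0169 μM

Step 1: 0.32 mL brought to 4600 μL → factor 4.6/0.32 = 14.375
Step 2: 320 μL + 2850 μL = 3170 μL total → factor 3170/320 = 9.9062
Dilution factor through solution 2 = 14.375 × 9.9062 = 142.4
[solution 2] = 2.40 μM / 142.4 = 0.0169 μM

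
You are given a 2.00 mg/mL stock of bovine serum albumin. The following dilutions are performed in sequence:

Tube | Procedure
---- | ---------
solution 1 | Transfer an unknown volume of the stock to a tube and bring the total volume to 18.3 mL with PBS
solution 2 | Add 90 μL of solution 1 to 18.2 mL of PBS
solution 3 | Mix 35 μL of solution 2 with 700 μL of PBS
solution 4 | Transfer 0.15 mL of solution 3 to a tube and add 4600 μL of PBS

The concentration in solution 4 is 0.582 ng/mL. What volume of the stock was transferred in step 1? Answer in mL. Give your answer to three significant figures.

0.720 mL

Step 1: v brought to 18.3 mL → factor = 18.3 mL/v
Step 2: 90 μL + 18.2 mL = 18290 μL total → factor 18290/90 = 203.22
Step 3: 35 μL + 700 μL = 735 μL total → factor 735/35 = 21
Step 4: 0.15 mL + 4600 μL = 4.75 mL total → factor 4.75/0.15 = 31.667
Product of known-step factors = 1.3514 × 10^5
Overall factor = 2.00 mg/mL / (0.582 ng/mL) = 3.4364 × 10^6
Step-1 factor = 3.4364 × 10^6 / 1.3514 × 10^5 = 25.428
v = 18.3 mL / 25.428 = 0.720 mL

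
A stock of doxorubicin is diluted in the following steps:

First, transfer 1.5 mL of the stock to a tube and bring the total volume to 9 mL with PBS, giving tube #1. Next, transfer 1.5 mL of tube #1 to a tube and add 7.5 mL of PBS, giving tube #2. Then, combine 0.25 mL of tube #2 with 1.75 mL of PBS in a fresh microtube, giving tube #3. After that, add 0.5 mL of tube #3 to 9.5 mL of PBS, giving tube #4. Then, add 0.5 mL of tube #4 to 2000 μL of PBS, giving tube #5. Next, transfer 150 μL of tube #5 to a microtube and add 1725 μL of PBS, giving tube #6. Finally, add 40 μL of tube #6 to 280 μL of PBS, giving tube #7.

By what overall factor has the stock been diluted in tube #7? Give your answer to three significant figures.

2.88 × 10^6

Step 1: 1.5 mL brought to 9 mL → factor 9/1.5 = 6
Step 2: 1.5 mL + 7.5 mL = 9 mL total → factor 9/1.5 = 6
Step 3: 0.25 mL + 1.75 mL = 2 mL total → factor 2/0.25 = 8
Step 4: 0.5 mL + 9.5 mL = 10 mL total → factor 10/0.5 = 20
Step 5: 0.5 mL + 2000 μL = 2.5 mL total → factor 2.5/0.5 = 5
Step 6: 150 μL + 1725 μL = 1875 μL total → factor 1875/150 = 12.5
Step 7: 40 μL + 280 μL = 320 μL total → factor 320/40 = 8
Overall dilution factor = 6 × 6 × 8 × 20 × 5 × 12.5 × 8 = 2.88 × 10^6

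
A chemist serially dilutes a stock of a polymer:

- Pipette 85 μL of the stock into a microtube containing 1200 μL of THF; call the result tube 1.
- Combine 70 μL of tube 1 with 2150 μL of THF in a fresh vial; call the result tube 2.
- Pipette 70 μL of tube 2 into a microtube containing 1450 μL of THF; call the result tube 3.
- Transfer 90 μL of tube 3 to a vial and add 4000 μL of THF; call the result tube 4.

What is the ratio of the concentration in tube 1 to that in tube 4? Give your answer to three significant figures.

Step 1: 85 μL + 1200 μL = 1285 μL total → factor 1285/85 = 15.118
Step 2: 70 μL + 2150 μL = 2220 μL total → factor 2220/70 = 31.714
Step 3: 70 μL + 1450 μL = 1520 μL total → factor 1520/70 = 21.714
Step 4: 90 μL + 4000 μL = 4090 μL total → factor 4090/90 = 45.444
Dilution factor to tube 1 = 15.118; to tube 4 = 4.7311 × 10^5
[tube 1]/[tube 4] = (factor to tube 4)/(factor to tube 1) = 4.7311 × 10^5/15.118 = 3.13 × 10^4

3.13 × 10^4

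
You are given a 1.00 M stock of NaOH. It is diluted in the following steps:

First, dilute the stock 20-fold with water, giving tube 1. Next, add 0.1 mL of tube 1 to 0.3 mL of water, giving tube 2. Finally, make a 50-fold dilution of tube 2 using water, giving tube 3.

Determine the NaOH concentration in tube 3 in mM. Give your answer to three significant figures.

Step 1: 20-fold → factor 20
Step 2: 0.1 mL + 0.3 mL = 0.4 mL total → factor 0.4/0.1 = 4
Step 3: 50-fold → factor 50
Overall dilution factor = 20 × 4 × 50 = 4000
Final = 1.00 M / 4000 = 0.0002500 M = 0.250 mM

0.250 mM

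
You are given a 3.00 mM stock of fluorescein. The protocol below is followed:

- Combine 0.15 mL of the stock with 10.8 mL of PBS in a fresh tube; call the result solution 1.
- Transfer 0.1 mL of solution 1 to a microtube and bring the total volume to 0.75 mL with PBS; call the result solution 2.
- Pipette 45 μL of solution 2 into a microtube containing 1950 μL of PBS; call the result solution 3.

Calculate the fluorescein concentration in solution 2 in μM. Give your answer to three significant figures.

5.48 μM

Step 1: 0.15 mL + 10.8 mL = 10.95 mL total → factor 10.95/0.15 = 73
Step 2: 0.1 mL brought to 0.75 mL → factor 0.75/0.1 = 7.5
Dilution factor through solution 2 = 73 × 7.5 = 547.5
[solution 2] = 3.00 mM / 547.5 = 0.005479 mM = 5.48 μM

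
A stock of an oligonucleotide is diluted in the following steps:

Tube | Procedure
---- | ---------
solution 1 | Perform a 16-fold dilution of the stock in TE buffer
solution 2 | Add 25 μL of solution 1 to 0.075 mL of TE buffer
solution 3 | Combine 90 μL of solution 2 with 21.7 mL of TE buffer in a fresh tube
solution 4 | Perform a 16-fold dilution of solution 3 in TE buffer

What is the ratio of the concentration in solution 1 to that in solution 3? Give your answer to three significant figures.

968

Step 1: 16-fold → factor 16
Step 2: 25 μL + 0.075 mL = 100 μL total → factor 100/25 = 4
Step 3: 90 μL + 21.7 mL = 21790 μL total → factor 21790/90 = 242.11
Dilution factor to solution 1 = 16; to solution 3 = 15495
[solution 1]/[solution 3] = (factor to solution 3)/(factor to solution 1) = 15495/16 = 968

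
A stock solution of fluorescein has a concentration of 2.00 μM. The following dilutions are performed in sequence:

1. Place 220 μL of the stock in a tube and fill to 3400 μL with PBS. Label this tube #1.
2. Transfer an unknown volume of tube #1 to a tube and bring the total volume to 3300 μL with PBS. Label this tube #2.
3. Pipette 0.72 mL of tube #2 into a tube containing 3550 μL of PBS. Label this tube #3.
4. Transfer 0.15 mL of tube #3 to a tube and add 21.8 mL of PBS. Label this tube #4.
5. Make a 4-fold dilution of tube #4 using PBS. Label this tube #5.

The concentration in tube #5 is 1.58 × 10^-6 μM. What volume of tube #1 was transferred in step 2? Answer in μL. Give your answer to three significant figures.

140 μL

Step 1: 220 μL brought to 3400 μL → factor 3400/220 = 15.455
Step 2: v brought to 3300 μL → factor = 3300 μL/v
Step 3: 0.72 mL + 3550 μL = 4.27 mL total → factor 4.27/0.72 = 5.9306
Step 4: 0.15 mL + 21.8 mL = 21.95 mL total → factor 21.95/0.15 = 146.33
Step 5: 4-fold → factor 4
Product of known-step factors = 53648
Overall factor = 2.00 μM / (1.58 × 10^-6 μM) = 1.2658 × 10^6
Step-2 factor = 1.2658 × 10^6 / 53648 = 23.595
v = 3300 μL / 23.595 = 140 μL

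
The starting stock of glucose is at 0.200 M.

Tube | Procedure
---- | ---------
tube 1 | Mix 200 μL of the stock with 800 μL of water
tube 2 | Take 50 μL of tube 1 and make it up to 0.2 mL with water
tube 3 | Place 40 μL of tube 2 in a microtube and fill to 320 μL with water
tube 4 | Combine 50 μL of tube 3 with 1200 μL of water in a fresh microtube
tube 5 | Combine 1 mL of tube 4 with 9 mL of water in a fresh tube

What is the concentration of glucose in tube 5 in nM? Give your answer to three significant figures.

5.00 × 10^3 nM

Step 1: 200 μL + 800 μL = 1000 μL total → factor 1000/200 = 5
Step 2: 50 μL brought to 0.2 mL → factor 200/50 = 4
Step 3: 40 μL brought to 320 μL → factor 320/40 = 8
Step 4: 50 μL + 1200 μL = 1250 μL total → factor 1250/50 = 25
Step 5: 1 mL + 9 mL = 10 mL total → factor 10/1 = 10
Overall dilution factor = 5 × 4 × 8 × 25 × 10 = 40000
Final = 0.200 M / 40000 = 5.000 × 10^-6 M = 5.00 × 10^3 nM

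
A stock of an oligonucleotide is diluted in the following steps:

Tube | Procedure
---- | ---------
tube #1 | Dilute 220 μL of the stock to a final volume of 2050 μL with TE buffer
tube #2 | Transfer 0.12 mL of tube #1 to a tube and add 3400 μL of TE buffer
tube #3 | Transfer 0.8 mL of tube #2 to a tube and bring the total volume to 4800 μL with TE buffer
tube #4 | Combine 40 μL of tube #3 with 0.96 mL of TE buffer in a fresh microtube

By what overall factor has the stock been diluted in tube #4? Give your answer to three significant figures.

Step 1: 220 μL brought to 2050 μL → factor 2050/220 = 9.3182
Step 2: 0.12 mL + 3400 μL = 3.52 mL total → factor 3.52/0.12 = 29.333
Step 3: 0.8 mL brought to 4800 μL → factor 4.8/0.8 = 6
Step 4: 40 μL + 0.96 mL = 1000 μL total → factor 1000/40 = 25
Overall dilution factor = 9.3182 × 29.333 × 6 × 25 = 41000

4.10 × 10^4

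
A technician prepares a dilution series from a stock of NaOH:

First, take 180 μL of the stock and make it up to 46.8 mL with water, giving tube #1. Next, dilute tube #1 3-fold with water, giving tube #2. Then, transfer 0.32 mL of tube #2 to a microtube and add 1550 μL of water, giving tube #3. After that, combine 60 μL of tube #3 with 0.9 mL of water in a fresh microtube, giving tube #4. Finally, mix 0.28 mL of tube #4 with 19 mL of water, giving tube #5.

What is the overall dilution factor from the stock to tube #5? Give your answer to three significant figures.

5.02 × 10^6

Step 1: 180 μL brought to 46.8 mL → factor 46800/180 = 260
Step 2: 3-fold → factor 3
Step 3: 0.32 mL + 1550 μL = 1.87 mL total → factor 1.87/0.32 = 5.8438
Step 4: 60 μL + 0.9 mL = 960 μL total → factor 960/60 = 16
Step 5: 0.28 mL + 19 mL = 19.28 mL total → factor 19.28/0.28 = 68.857
Overall dilution factor = 260 × 3 × 5.8438 × 16 × 68.857 = 5.0218 × 10^6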